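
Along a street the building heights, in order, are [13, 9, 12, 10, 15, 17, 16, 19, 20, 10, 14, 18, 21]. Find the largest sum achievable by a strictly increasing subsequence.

Let S[i] be the best sum of a strictly increasing subsequence ending at i:
i:       1   2   3   4   5   6   7   8   9  10  11  12  13
a[i]:   13   9  12  10  15  17  16  19  20  10  14  18  21
S:      13   9  21  19  36  53  52  72  92  19  35  71 113
Maximum is 113 (e.g. 9 + 12 + 15 + 17 + 19 + 20 + 21).

113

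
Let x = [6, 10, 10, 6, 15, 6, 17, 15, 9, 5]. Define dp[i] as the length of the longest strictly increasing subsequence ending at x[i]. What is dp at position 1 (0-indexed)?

dp[i] = 1 + max{dp[j] : j<i, x[j]<x[i]} (or 1 if no such j):
i:      0  1  2  3  4  5  6  7  8  9
x[i]:   6 10 10  6 15  6 17 15  9  5
dp:     1  2  2  1  3  1  4  3  2  1
At index 1 the value is 2.

2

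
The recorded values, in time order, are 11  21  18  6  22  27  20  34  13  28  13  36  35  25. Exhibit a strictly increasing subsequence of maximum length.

11, 21, 22, 27, 34, 36

Patience tails give the LIS length; then backtrack through the dp parents:
11 → extends → [11]
21 → extends → [11, 21]
18 → replaces 21 → [11, 18]
6 → replaces 11 → [6, 18]
22 → extends → [6, 18, 22]
27 → extends → [6, 18, 22, 27]
20 → replaces 22 → [6, 18, 20, 27]
34 → extends → [6, 18, 20, 27, 34]
13 → replaces 18 → [6, 13, 20, 27, 34]
28 → replaces 34 → [6, 13, 20, 27, 28]
13 → already a tail → [6, 13, 20, 27, 28]
36 → extends → [6, 13, 20, 27, 28, 36]
35 → replaces 36 → [6, 13, 20, 27, 28, 35]
25 → replaces 27 → [6, 13, 20, 25, 28, 35]
Length 6; one witness is 11, 21, 22, 27, 34, 36.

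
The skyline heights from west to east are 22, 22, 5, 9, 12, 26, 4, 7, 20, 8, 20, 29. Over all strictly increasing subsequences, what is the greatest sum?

81

Let S[i] be the best sum of a strictly increasing subsequence ending at i:
i:      1  2  3  4  5  6  7  8  9 10 11 12
a[i]:  22 22  5  9 12 26  4  7 20  8 20 29
S:     22 22  5 14 26 52  4 12 46 20 46 81
Maximum is 81 (e.g. 5 + 9 + 12 + 26 + 29).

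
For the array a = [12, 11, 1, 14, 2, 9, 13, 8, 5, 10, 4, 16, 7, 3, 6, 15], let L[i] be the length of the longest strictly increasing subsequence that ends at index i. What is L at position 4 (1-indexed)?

dp[i] = 1 + max{dp[j] : j<i, a[j]<a[i]} (or 1 if no such j):
i:      1  2  3  4  5  6  7  8  9 10 11 12 13 14 15 16
a[i]:  12 11  1 14  2  9 13  8  5 10  4 16  7  3  6 15
dp:     1  1  1  2  2  3  4  3  3  4  3  5  4  3  4  5
At index 4 the value is 2.

2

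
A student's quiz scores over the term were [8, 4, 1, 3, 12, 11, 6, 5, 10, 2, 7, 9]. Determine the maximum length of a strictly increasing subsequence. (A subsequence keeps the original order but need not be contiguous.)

5

Track the smallest tail for each achievable length (strict):
8 → extends → [8]
4 → replaces 8 → [4]
1 → replaces 4 → [1]
3 → extends → [1, 3]
12 → extends → [1, 3, 12]
11 → replaces 12 → [1, 3, 11]
6 → replaces 11 → [1, 3, 6]
5 → replaces 6 → [1, 3, 5]
10 → extends → [1, 3, 5, 10]
2 → replaces 3 → [1, 2, 5, 10]
7 → replaces 10 → [1, 2, 5, 7]
9 → extends → [1, 2, 5, 7, 9]
Five tails, so the longest strictly increasing subsequence has length 5 (e.g. 1, 3, 6, 7, 9).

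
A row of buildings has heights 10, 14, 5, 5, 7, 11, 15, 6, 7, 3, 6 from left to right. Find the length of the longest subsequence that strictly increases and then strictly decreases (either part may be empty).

inc[i] = longest strictly increasing subsequence ending at i; dec[i] = longest strictly decreasing subsequence starting at i:
i:      1  2  3  4  5  6  7  8  9 10 11
a[i]:  10 14  5  5  7 11 15  6  7  3  6
inc:    1  2  1  1  2  3  4  2  3  1  2
dec:    4  4  2  2  3  3  3  2  2  1  1
Best peak at i=7 (value 15): inc=4, dec=3, length 4+3−1 = 6.

6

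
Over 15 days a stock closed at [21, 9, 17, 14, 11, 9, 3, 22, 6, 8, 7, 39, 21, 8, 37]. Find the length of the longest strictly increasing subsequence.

5

Track the smallest tail for each achievable length (strict):
21 → extends → [21]
9 → replaces 21 → [9]
17 → extends → [9, 17]
14 → replaces 17 → [9, 14]
11 → replaces 14 → [9, 11]
9 → already a tail → [9, 11]
3 → replaces 9 → [3, 11]
22 → extends → [3, 11, 22]
6 → replaces 11 → [3, 6, 22]
8 → replaces 22 → [3, 6, 8]
7 → replaces 8 → [3, 6, 7]
39 → extends → [3, 6, 7, 39]
21 → replaces 39 → [3, 6, 7, 21]
8 → replaces 21 → [3, 6, 7, 8]
37 → extends → [3, 6, 7, 8, 37]
Five tails, so the longest strictly increasing subsequence has length 5 (e.g. 3, 6, 8, 21, 37).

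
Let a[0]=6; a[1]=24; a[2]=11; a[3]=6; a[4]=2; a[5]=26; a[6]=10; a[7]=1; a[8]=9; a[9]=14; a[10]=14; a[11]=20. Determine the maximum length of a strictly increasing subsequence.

4

Track the smallest tail for each achievable length (strict):
6 → extends → [6]
24 → extends → [6, 24]
11 → replaces 24 → [6, 11]
6 → already a tail → [6, 11]
2 → replaces 6 → [2, 11]
26 → extends → [2, 11, 26]
10 → replaces 11 → [2, 10, 26]
1 → replaces 2 → [1, 10, 26]
9 → replaces 10 → [1, 9, 26]
14 → replaces 26 → [1, 9, 14]
14 → already a tail → [1, 9, 14]
20 → extends → [1, 9, 14, 20]
Four tails, so the longest strictly increasing subsequence has length 4 (e.g. 6, 11, 14, 20).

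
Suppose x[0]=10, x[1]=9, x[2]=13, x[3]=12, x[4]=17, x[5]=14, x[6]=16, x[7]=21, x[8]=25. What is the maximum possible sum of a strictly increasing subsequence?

99

Let S[i] be the best sum of a strictly increasing subsequence ending at i:
i:      0  1  2  3  4  5  6  7  8
x[i]:  10  9 13 12 17 14 16 21 25
S:     10  9 23 22 40 37 53 74 99
Maximum is 99 (e.g. 10 + 13 + 14 + 16 + 21 + 25).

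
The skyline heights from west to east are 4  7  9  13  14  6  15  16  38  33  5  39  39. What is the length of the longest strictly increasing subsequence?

Track the smallest tail for each achievable length (strict):
4 → extends → [4]
7 → extends → [4, 7]
9 → extends → [4, 7, 9]
13 → extends → [4, 7, 9, 13]
14 → extends → [4, 7, 9, 13, 14]
6 → replaces 7 → [4, 6, 9, 13, 14]
15 → extends → [4, 6, 9, 13, 14, 15]
16 → extends → [4, 6, 9, 13, 14, 15, 16]
38 → extends → [4, 6, 9, 13, 14, 15, 16, 38]
33 → replaces 38 → [4, 6, 9, 13, 14, 15, 16, 33]
5 → replaces 6 → [4, 5, 9, 13, 14, 15, 16, 33]
39 → extends → [4, 5, 9, 13, 14, 15, 16, 33, 39]
39 → already a tail → [4, 5, 9, 13, 14, 15, 16, 33, 39]
Nine tails, so the longest strictly increasing subsequence has length 9 (e.g. 4, 7, 9, 13, 14, 15, 16, 38, 39).

9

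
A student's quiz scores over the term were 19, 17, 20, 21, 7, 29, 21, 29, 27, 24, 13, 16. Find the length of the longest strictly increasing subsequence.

4

Let dp[i] be the length of the longest such subsequence ending at index i:
i:      1  2  3  4  5  6  7  8  9 10 11 12
a[i]:  19 17 20 21  7 29 21 29 27 24 13 16
dp:     1  1  2  3  1  4  3  4  4  4  2  3
Maximum dp value is 4.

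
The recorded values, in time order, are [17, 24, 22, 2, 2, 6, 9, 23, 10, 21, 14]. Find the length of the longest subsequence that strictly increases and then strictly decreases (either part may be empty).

6

inc[i] = longest strictly increasing subsequence ending at i; dec[i] = longest strictly decreasing subsequence starting at i:
i:      1  2  3  4  5  6  7  8  9 10 11
a[i]:  17 24 22  2  2  6  9 23 10 21 14
inc:    1  2  2  1  1  2  3  4  4  5  5
dec:    2  4  3  1  1  1  1  3  1  2  1
Best peak at i=8 (value 23): inc=4, dec=3, length 4+3−1 = 6.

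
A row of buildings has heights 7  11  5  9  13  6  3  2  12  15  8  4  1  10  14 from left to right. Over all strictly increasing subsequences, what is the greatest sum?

Let S[i] be the best sum of a strictly increasing subsequence ending at i:
i:      1  2  3  4  5  6  7  8  9 10 11 12 13 14 15
a[i]:   7 11  5  9 13  6  3  2 12 15  8  4  1 10 14
S:      7 18  5 16 31 11  3  2 30 46 19  7  1 29 45
Maximum is 46 (e.g. 7 + 11 + 13 + 15).

46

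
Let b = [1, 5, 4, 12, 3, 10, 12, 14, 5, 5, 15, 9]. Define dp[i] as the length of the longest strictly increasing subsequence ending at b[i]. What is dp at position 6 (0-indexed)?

4

dp[i] = 1 + max{dp[j] : j<i, b[j]<b[i]} (or 1 if no such j):
i:      0  1  2  3  4  5  6  7  8  9 10 11
b[i]:   1  5  4 12  3 10 12 14  5  5 15  9
dp:     1  2  2  3  2  3  4  5  3  3  6  4
At index 6 the value is 4.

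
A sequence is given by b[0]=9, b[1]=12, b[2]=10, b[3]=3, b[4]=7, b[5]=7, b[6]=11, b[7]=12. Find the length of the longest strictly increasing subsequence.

4

Track the smallest tail for each achievable length (strict):
9 → extends → [9]
12 → extends → [9, 12]
10 → replaces 12 → [9, 10]
3 → replaces 9 → [3, 10]
7 → replaces 10 → [3, 7]
7 → already a tail → [3, 7]
11 → extends → [3, 7, 11]
12 → extends → [3, 7, 11, 12]
Four tails, so the longest strictly increasing subsequence has length 4 (e.g. 9, 10, 11, 12).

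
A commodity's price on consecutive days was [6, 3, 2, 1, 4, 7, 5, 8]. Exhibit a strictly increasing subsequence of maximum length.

Patience tails give the LIS length; then backtrack through the dp parents:
6 → extends → [6]
3 → replaces 6 → [3]
2 → replaces 3 → [2]
1 → replaces 2 → [1]
4 → extends → [1, 4]
7 → extends → [1, 4, 7]
5 → replaces 7 → [1, 4, 5]
8 → extends → [1, 4, 5, 8]
Length 4; one witness is 3, 4, 7, 8.

3, 4, 7, 8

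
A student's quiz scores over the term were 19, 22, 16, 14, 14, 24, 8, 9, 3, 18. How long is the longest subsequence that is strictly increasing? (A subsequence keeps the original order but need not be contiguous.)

3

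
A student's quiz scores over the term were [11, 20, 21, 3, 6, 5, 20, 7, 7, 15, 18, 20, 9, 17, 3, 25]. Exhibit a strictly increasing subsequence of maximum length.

Patience tails give the LIS length; then backtrack through the dp parents:
11 → extends → [11]
20 → extends → [11, 20]
21 → extends → [11, 20, 21]
3 → replaces 11 → [3, 20, 21]
6 → replaces 20 → [3, 6, 21]
5 → replaces 6 → [3, 5, 21]
20 → replaces 21 → [3, 5, 20]
7 → replaces 20 → [3, 5, 7]
7 → already a tail → [3, 5, 7]
15 → extends → [3, 5, 7, 15]
18 → extends → [3, 5, 7, 15, 18]
20 → extends → [3, 5, 7, 15, 18, 20]
9 → replaces 15 → [3, 5, 7, 9, 18, 20]
17 → replaces 18 → [3, 5, 7, 9, 17, 20]
3 → already a tail → [3, 5, 7, 9, 17, 20]
25 → extends → [3, 5, 7, 9, 17, 20, 25]
Length 7; one witness is 3, 6, 7, 15, 18, 20, 25.

3, 6, 7, 15, 18, 20, 25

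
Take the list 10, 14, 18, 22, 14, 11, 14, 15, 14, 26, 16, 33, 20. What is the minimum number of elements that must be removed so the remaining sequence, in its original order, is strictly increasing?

Fewest deletions = n − (longest strictly increasing subsequence).
Patience tails:
10 → extends → [10]
14 → extends → [10, 14]
18 → extends → [10, 14, 18]
22 → extends → [10, 14, 18, 22]
14 → already a tail → [10, 14, 18, 22]
11 → replaces 14 → [10, 11, 18, 22]
14 → replaces 18 → [10, 11, 14, 22]
15 → replaces 22 → [10, 11, 14, 15]
14 → already a tail → [10, 11, 14, 15]
26 → extends → [10, 11, 14, 15, 26]
16 → replaces 26 → [10, 11, 14, 15, 16]
33 → extends → [10, 11, 14, 15, 16, 33]
20 → replaces 33 → [10, 11, 14, 15, 16, 20]
Longest strictly increasing subsequence has length 6, so deletions = 13 − 6 = 7.

7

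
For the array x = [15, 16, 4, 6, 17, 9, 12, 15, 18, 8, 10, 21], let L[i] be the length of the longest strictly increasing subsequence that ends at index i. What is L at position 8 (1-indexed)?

dp[i] = 1 + max{dp[j] : j<i, x[j]<x[i]} (or 1 if no such j):
i:      1  2  3  4  5  6  7  8  9 10 11 12
x[i]:  15 16  4  6 17  9 12 15 18  8 10 21
dp:     1  2  1  2  3  3  4  5  6  3  4  7
At index 8 the value is 5.

5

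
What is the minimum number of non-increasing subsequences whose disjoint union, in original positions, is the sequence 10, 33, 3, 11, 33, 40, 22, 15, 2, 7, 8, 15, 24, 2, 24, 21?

Place each on the leftmost legal pile:
10 → new pile 1 (tops now [10])
33 → new pile 2 (tops now [10, 33])
3 → pile 1 (tops now [3, 33])
11 → pile 2 (tops now [3, 11])
33 → new pile 3 (tops now [3, 11, 33])
40 → new pile 4 (tops now [3, 11, 33, 40])
22 → pile 3 (tops now [3, 11, 22, 40])
15 → pile 3 (tops now [3, 11, 15, 40])
2 → pile 1 (tops now [2, 11, 15, 40])
7 → pile 2 (tops now [2, 7, 15, 40])
8 → pile 3 (tops now [2, 7, 8, 40])
15 → pile 4 (tops now [2, 7, 8, 15])
24 → new pile 5 (tops now [2, 7, 8, 15, 24])
2 → pile 1 (tops now [2, 7, 8, 15, 24])
24 → pile 5 (tops now [2, 7, 8, 15, 24])
21 → pile 5 (tops now [2, 7, 8, 15, 21])
Five piles.

5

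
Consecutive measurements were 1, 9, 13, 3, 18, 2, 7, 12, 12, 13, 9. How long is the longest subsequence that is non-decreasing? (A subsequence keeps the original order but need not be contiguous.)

6

Track the smallest tail for each achievable length (allowing ties):
1 → extends → [1]
9 → extends → [1, 9]
13 → extends → [1, 9, 13]
3 → replaces 9 → [1, 3, 13]
18 → extends → [1, 3, 13, 18]
2 → replaces 3 → [1, 2, 13, 18]
7 → replaces 13 → [1, 2, 7, 18]
12 → replaces 18 → [1, 2, 7, 12]
12 → extends → [1, 2, 7, 12, 12]
13 → extends → [1, 2, 7, 12, 12, 13]
9 → replaces 12 → [1, 2, 7, 9, 12, 13]
Six tails, so the longest non-decreasing subsequence has length 6 (e.g. 1, 3, 7, 12, 12, 13).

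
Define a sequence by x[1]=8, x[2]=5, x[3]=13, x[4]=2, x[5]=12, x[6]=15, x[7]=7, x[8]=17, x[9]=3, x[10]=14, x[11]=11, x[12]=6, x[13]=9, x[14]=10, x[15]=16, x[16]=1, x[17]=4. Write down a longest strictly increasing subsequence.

Patience tails give the LIS length; then backtrack through the dp parents:
8 → extends → [8]
5 → replaces 8 → [5]
13 → extends → [5, 13]
2 → replaces 5 → [2, 13]
12 → replaces 13 → [2, 12]
15 → extends → [2, 12, 15]
7 → replaces 12 → [2, 7, 15]
17 → extends → [2, 7, 15, 17]
3 → replaces 7 → [2, 3, 15, 17]
14 → replaces 15 → [2, 3, 14, 17]
11 → replaces 14 → [2, 3, 11, 17]
6 → replaces 11 → [2, 3, 6, 17]
9 → replaces 17 → [2, 3, 6, 9]
10 → extends → [2, 3, 6, 9, 10]
16 → extends → [2, 3, 6, 9, 10, 16]
1 → replaces 2 → [1, 3, 6, 9, 10, 16]
4 → replaces 6 → [1, 3, 4, 9, 10, 16]
Length 6; one witness is 2, 3, 6, 9, 10, 16.

2, 3, 6, 9, 10, 16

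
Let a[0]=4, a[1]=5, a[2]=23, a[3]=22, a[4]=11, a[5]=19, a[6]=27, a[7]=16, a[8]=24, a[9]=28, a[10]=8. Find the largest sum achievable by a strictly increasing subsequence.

Let S[i] be the best sum of a strictly increasing subsequence ending at i:
i:      0  1  2  3  4  5  6  7  8  9 10
a[i]:   4  5 23 22 11 19 27 16 24 28  8
S:      4  9 32 31 20 39 66 36 63 94 17
Maximum is 94 (e.g. 4 + 5 + 11 + 19 + 27 + 28).

94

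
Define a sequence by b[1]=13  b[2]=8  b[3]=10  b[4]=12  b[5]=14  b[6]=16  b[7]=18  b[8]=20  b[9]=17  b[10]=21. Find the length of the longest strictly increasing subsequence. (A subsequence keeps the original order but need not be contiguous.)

8

Track the smallest tail for each achievable length (strict):
13 → extends → [13]
8 → replaces 13 → [8]
10 → extends → [8, 10]
12 → extends → [8, 10, 12]
14 → extends → [8, 10, 12, 14]
16 → extends → [8, 10, 12, 14, 16]
18 → extends → [8, 10, 12, 14, 16, 18]
20 → extends → [8, 10, 12, 14, 16, 18, 20]
17 → replaces 18 → [8, 10, 12, 14, 16, 17, 20]
21 → extends → [8, 10, 12, 14, 16, 17, 20, 21]
Eight tails, so the longest strictly increasing subsequence has length 8 (e.g. 8, 10, 12, 14, 16, 18, 20, 21).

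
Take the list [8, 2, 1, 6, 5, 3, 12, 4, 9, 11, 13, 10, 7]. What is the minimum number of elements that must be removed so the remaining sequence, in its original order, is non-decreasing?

Fewest deletions = n − (longest non-decreasing subsequence).
i:      1  2  3  4  5  6  7  8  9 10 11 12 13
a[i]:   8  2  1  6  5  3 12  4  9 11 13 10  7
dp:     1  1  1  2  2  2  3  3  4  5  6  5  4
max dp = 6, so deletions = 13 − 6 = 7.

7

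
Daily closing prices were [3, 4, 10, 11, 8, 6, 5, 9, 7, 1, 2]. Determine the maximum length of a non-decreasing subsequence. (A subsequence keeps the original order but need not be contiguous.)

4

Let dp[i] be the length of the longest such subsequence ending at index i:
i:      1  2  3  4  5  6  7  8  9 10 11
a[i]:   3  4 10 11  8  6  5  9  7  1  2
dp:     1  2  3  4  3  3  3  4  4  1  2
Maximum dp value is 4.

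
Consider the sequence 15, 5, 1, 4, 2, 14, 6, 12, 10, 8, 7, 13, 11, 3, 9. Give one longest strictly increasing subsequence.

1, 4, 6, 12, 13

Patience tails give the LIS length; then backtrack through the dp parents:
15 → extends → [15]
5 → replaces 15 → [5]
1 → replaces 5 → [1]
4 → extends → [1, 4]
2 → replaces 4 → [1, 2]
14 → extends → [1, 2, 14]
6 → replaces 14 → [1, 2, 6]
12 → extends → [1, 2, 6, 12]
10 → replaces 12 → [1, 2, 6, 10]
8 → replaces 10 → [1, 2, 6, 8]
7 → replaces 8 → [1, 2, 6, 7]
13 → extends → [1, 2, 6, 7, 13]
11 → replaces 13 → [1, 2, 6, 7, 11]
3 → replaces 6 → [1, 2, 3, 7, 11]
9 → replaces 11 → [1, 2, 3, 7, 9]
Length 5; one witness is 1, 4, 6, 12, 13.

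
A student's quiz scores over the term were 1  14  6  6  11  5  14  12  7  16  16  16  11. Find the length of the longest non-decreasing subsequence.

Let dp[i] be the length of the longest such subsequence ending at index i:
i:      1  2  3  4  5  6  7  8  9 10 11 12 13
a[i]:   1 14  6  6 11  5 14 12  7 16 16 16 11
dp:     1  2  2  3  4  2  5  5  4  6  7  8  5
Maximum dp value is 8.

8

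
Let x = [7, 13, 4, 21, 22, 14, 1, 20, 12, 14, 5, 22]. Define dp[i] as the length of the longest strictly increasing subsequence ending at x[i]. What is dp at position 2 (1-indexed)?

2

dp[i] = 1 + max{dp[j] : j<i, x[j]<x[i]} (or 1 if no such j):
i:      1  2  3  4  5  6  7  8  9 10 11 12
x[i]:   7 13  4 21 22 14  1 20 12 14  5 22
dp:     1  2  1  3  4  3  1  4  2  3  2  5
At index 2 the value is 2.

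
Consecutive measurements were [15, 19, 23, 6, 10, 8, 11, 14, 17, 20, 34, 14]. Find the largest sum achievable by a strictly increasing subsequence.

Let S[i] be the best sum of a strictly increasing subsequence ending at i:
i:       1   2   3   4   5   6   7   8   9  10  11  12
a[i]:   15  19  23   6  10   8  11  14  17  20  34  14
S:      15  34  57   6  16  14  27  41  58  78 112  41
Maximum is 112 (e.g. 6 + 10 + 11 + 14 + 17 + 20 + 34).

112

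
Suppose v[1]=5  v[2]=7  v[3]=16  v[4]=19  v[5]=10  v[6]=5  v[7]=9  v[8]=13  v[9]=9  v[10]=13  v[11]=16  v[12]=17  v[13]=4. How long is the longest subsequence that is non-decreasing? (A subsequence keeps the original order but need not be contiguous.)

Let dp[i] be the length of the longest such subsequence ending at index i:
i:      1  2  3  4  5  6  7  8  9 10 11 12 13
v[i]:   5  7 16 19 10  5  9 13  9 13 16 17  4
dp:     1  2  3  4  3  2  3  4  4  5  6  7  1
Maximum dp value is 7.

7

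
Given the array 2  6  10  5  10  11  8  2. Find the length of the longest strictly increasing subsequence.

4

Let dp[i] be the length of the longest such subsequence ending at index i:
i:      1  2  3  4  5  6  7  8
a[i]:   2  6 10  5 10 11  8  2
dp:     1  2  3  2  3  4  3  1
Maximum dp value is 4.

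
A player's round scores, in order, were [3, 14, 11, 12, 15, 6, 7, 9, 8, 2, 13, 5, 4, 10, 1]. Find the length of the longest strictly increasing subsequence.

5

Let dp[i] be the length of the longest such subsequence ending at index i:
i:      1  2  3  4  5  6  7  8  9 10 11 12 13 14 15
a[i]:   3 14 11 12 15  6  7  9  8  2 13  5  4 10  1
dp:     1  2  2  3  4  2  3  4  4  1  5  2  2  5  1
Maximum dp value is 5.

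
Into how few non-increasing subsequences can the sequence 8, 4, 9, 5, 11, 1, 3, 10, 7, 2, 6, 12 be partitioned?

4

Place each on the leftmost legal pile:
8 → new pile 1 (tops now [8])
4 → pile 1 (tops now [4])
9 → new pile 2 (tops now [4, 9])
5 → pile 2 (tops now [4, 5])
11 → new pile 3 (tops now [4, 5, 11])
1 → pile 1 (tops now [1, 5, 11])
3 → pile 2 (tops now [1, 3, 11])
10 → pile 3 (tops now [1, 3, 10])
7 → pile 3 (tops now [1, 3, 7])
2 → pile 2 (tops now [1, 2, 7])
6 → pile 3 (tops now [1, 2, 6])
12 → new pile 4 (tops now [1, 2, 6, 12])
Four piles.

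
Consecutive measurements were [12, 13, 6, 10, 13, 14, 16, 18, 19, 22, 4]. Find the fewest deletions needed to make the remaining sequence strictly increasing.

Fewest deletions = n − (longest strictly increasing subsequence).
Patience tails:
12 → extends → [12]
13 → extends → [12, 13]
6 → replaces 12 → [6, 13]
10 → replaces 13 → [6, 10]
13 → extends → [6, 10, 13]
14 → extends → [6, 10, 13, 14]
16 → extends → [6, 10, 13, 14, 16]
18 → extends → [6, 10, 13, 14, 16, 18]
19 → extends → [6, 10, 13, 14, 16, 18, 19]
22 → extends → [6, 10, 13, 14, 16, 18, 19, 22]
4 → replaces 6 → [4, 10, 13, 14, 16, 18, 19, 22]
Longest strictly increasing subsequence has length 8, so deletions = 11 − 8 = 3.

3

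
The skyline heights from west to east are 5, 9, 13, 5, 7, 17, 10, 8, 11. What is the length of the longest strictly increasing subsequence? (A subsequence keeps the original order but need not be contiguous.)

4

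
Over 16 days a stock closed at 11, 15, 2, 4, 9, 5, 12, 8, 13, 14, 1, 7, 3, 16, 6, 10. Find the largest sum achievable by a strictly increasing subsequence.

Let S[i] be the best sum of a strictly increasing subsequence ending at i:
i:      1  2  3  4  5  6  7  8  9 10 11 12 13 14 15 16
a[i]:  11 15  2  4  9  5 12  8 13 14  1  7  3 16  6 10
S:     11 26  2  6 15 11 27 19 40 54  1 18  5 70 17 29
Maximum is 70 (e.g. 2 + 4 + 9 + 12 + 13 + 14 + 16).

70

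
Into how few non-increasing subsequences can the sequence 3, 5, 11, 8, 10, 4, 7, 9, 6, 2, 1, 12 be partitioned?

5

The minimum number of non-increasing subsequences covering a sequence equals the length of its longest strictly increasing subsequence.
LIS length is 5 (e.g. 3, 5, 8, 10, 12), so 5 piles are needed.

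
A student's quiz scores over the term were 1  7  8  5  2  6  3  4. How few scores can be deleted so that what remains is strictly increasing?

4

Fewest deletions = n − (longest strictly increasing subsequence).
Patience tails:
1 → extends → [1]
7 → extends → [1, 7]
8 → extends → [1, 7, 8]
5 → replaces 7 → [1, 5, 8]
2 → replaces 5 → [1, 2, 8]
6 → replaces 8 → [1, 2, 6]
3 → replaces 6 → [1, 2, 3]
4 → extends → [1, 2, 3, 4]
Longest strictly increasing subsequence has length 4, so deletions = 8 − 4 = 4.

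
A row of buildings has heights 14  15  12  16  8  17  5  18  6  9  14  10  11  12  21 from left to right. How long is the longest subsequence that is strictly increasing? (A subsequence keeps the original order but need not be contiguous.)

7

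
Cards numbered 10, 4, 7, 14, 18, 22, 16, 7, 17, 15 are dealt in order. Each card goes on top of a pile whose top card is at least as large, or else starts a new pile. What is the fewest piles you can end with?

5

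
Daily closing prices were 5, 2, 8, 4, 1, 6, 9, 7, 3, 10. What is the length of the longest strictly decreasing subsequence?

Negate each value so 'decreasing' becomes 'increasing', then run patience tails on the negated sequence:
-5 → extends → [-5]
-2 → extends → [-5, -2]
-8 → replaces -5 → [-8, -2]
-4 → replaces -2 → [-8, -4]
-1 → extends → [-8, -4, -1]
-6 → replaces -4 → [-8, -6, -1]
-9 → replaces -8 → [-9, -6, -1]
-7 → replaces -6 → [-9, -7, -1]
-3 → replaces -1 → [-9, -7, -3]
-10 → replaces -9 → [-10, -7, -3]
Three tails, so the longest strictly decreasing subsequence of the original has length 3.

3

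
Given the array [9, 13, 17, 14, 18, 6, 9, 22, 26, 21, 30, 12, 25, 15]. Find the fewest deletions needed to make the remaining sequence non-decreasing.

7

Fewest deletions = n − (longest non-decreasing subsequence).
i:      1  2  3  4  5  6  7  8  9 10 11 12 13 14
a[i]:   9 13 17 14 18  6  9 22 26 21 30 12 25 15
dp:     1  2  3  3  4  1  2  5  6  5  7  3  6  4
max dp = 7, so deletions = 14 − 7 = 7.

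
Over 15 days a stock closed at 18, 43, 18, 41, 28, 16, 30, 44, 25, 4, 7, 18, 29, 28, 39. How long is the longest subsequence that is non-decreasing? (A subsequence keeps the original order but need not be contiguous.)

Track the smallest tail for each achievable length (allowing ties):
18 → extends → [18]
43 → extends → [18, 43]
18 → replaces 43 → [18, 18]
41 → extends → [18, 18, 41]
28 → replaces 41 → [18, 18, 28]
16 → replaces 18 → [16, 18, 28]
30 → extends → [16, 18, 28, 30]
44 → extends → [16, 18, 28, 30, 44]
25 → replaces 28 → [16, 18, 25, 30, 44]
4 → replaces 16 → [4, 18, 25, 30, 44]
7 → replaces 18 → [4, 7, 25, 30, 44]
18 → replaces 25 → [4, 7, 18, 30, 44]
29 → replaces 30 → [4, 7, 18, 29, 44]
28 → replaces 29 → [4, 7, 18, 28, 44]
39 → replaces 44 → [4, 7, 18, 28, 39]
Five tails, so the longest non-decreasing subsequence has length 5 (e.g. 18, 18, 28, 30, 44).

5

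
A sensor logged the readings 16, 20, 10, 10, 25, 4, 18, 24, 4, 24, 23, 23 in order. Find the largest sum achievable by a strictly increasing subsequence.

61

Let S[i] be the best sum of a strictly increasing subsequence ending at i:
i:      1  2  3  4  5  6  7  8  9 10 11 12
a[i]:  16 20 10 10 25  4 18 24  4 24 23 23
S:     16 36 10 10 61  4 34 60  4 60 59 59
Maximum is 61 (e.g. 16 + 20 + 25).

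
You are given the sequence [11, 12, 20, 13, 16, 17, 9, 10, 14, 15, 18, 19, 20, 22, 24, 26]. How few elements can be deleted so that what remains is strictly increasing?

Fewest deletions = n − (longest strictly increasing subsequence).
Patience tails:
11 → extends → [11]
12 → extends → [11, 12]
20 → extends → [11, 12, 20]
13 → replaces 20 → [11, 12, 13]
16 → extends → [11, 12, 13, 16]
17 → extends → [11, 12, 13, 16, 17]
9 → replaces 11 → [9, 12, 13, 16, 17]
10 → replaces 12 → [9, 10, 13, 16, 17]
14 → replaces 16 → [9, 10, 13, 14, 17]
15 → replaces 17 → [9, 10, 13, 14, 15]
18 → extends → [9, 10, 13, 14, 15, 18]
19 → extends → [9, 10, 13, 14, 15, 18, 19]
20 → extends → [9, 10, 13, 14, 15, 18, 19, 20]
22 → extends → [9, 10, 13, 14, 15, 18, 19, 20, 22]
24 → extends → [9, 10, 13, 14, 15, 18, 19, 20, 22, 24]
26 → extends → [9, 10, 13, 14, 15, 18, 19, 20, 22, 24, 26]
Longest strictly increasing subsequence has length 11, so deletions = 16 − 11 = 5.

5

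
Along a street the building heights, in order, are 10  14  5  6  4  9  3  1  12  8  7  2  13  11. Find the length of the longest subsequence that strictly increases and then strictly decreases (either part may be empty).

7

inc[i] = longest strictly increasing subsequence ending at i; dec[i] = longest strictly decreasing subsequence starting at i:
i:      1  2  3  4  5  6  7  8  9 10 11 12 13 14
a[i]:  10 14  5  6  4  9  3  1 12  8  7  2 13 11
inc:    1  2  1  2  1  3  1  1  4  3  3  2  5  4
dec:    5  5  4  4  3  4  2  1  4  3  2  1  2  1
Best peak at i=9 (value 12): inc=4, dec=4, length 4+4−1 = 7.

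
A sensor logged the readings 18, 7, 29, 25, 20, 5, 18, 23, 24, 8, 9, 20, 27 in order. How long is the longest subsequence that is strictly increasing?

5

Let dp[i] be the length of the longest such subsequence ending at index i:
i:      1  2  3  4  5  6  7  8  9 10 11 12 13
a[i]:  18  7 29 25 20  5 18 23 24  8  9 20 27
dp:     1  1  2  2  2  1  2  3  4  2  3  4  5
Maximum dp value is 5.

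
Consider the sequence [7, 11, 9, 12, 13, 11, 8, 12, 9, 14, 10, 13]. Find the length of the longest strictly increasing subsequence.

Track the smallest tail for each achievable length (strict):
7 → extends → [7]
11 → extends → [7, 11]
9 → replaces 11 → [7, 9]
12 → extends → [7, 9, 12]
13 → extends → [7, 9, 12, 13]
11 → replaces 12 → [7, 9, 11, 13]
8 → replaces 9 → [7, 8, 11, 13]
12 → replaces 13 → [7, 8, 11, 12]
9 → replaces 11 → [7, 8, 9, 12]
14 → extends → [7, 8, 9, 12, 14]
10 → replaces 12 → [7, 8, 9, 10, 14]
13 → replaces 14 → [7, 8, 9, 10, 13]
Five tails, so the longest strictly increasing subsequence has length 5 (e.g. 7, 11, 12, 13, 14).

5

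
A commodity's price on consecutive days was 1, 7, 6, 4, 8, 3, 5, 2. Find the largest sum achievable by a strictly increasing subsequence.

Let S[i] be the best sum of a strictly increasing subsequence ending at i:
i:      1  2  3  4  5  6  7  8
a[i]:   1  7  6  4  8  3  5  2
S:      1  8  7  5 16  4 10  3
Maximum is 16 (e.g. 1 + 7 + 8).

16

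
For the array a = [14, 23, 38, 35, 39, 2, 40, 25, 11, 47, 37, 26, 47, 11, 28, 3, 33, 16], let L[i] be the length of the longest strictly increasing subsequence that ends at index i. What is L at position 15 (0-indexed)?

dp[i] = 1 + max{dp[j] : j<i, a[j]<a[i]} (or 1 if no such j):
i:      0  1  2  3  4  5  6  7  8  9 10 11 12 13 14 15 16 17
a[i]:  14 23 38 35 39  2 40 25 11 47 37 26 47 11 28  3 33 16
dp:     1  2  3  3  4  1  5  3  2  6  4  4  6  2  5  2  6  3
At index 15 the value is 2.

2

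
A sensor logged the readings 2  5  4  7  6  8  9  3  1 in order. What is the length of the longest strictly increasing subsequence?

5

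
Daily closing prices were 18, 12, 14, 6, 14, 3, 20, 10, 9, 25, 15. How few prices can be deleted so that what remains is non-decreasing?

Fewest deletions = n − (longest non-decreasing subsequence).
i:      1  2  3  4  5  6  7  8  9 10 11
a[i]:  18 12 14  6 14  3 20 10  9 25 15
dp:     1  1  2  1  3  1  4  2  2  5  4
max dp = 5, so deletions = 11 − 5 = 6.

6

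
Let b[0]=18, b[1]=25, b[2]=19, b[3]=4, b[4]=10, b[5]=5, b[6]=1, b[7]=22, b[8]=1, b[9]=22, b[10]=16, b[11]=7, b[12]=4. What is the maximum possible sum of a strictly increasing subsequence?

59

Let S[i] be the best sum of a strictly increasing subsequence ending at i:
i:      0  1  2  3  4  5  6  7  8  9 10 11 12
b[i]:  18 25 19  4 10  5  1 22  1 22 16  7  4
S:     18 43 37  4 14  9  1 59  1 59 30 16  5
Maximum is 59 (e.g. 18 + 19 + 22).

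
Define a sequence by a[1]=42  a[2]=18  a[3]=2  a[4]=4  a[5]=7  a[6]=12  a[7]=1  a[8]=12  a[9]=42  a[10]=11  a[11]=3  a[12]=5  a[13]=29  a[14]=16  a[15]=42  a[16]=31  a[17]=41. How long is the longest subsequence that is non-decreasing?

8

Track the smallest tail for each achievable length (allowing ties):
42 → extends → [42]
18 → replaces 42 → [18]
2 → replaces 18 → [2]
4 → extends → [2, 4]
7 → extends → [2, 4, 7]
12 → extends → [2, 4, 7, 12]
1 → replaces 2 → [1, 4, 7, 12]
12 → extends → [1, 4, 7, 12, 12]
42 → extends → [1, 4, 7, 12, 12, 42]
11 → replaces 12 → [1, 4, 7, 11, 12, 42]
3 → replaces 4 → [1, 3, 7, 11, 12, 42]
5 → replaces 7 → [1, 3, 5, 11, 12, 42]
29 → replaces 42 → [1, 3, 5, 11, 12, 29]
16 → replaces 29 → [1, 3, 5, 11, 12, 16]
42 → extends → [1, 3, 5, 11, 12, 16, 42]
31 → replaces 42 → [1, 3, 5, 11, 12, 16, 31]
41 → extends → [1, 3, 5, 11, 12, 16, 31, 41]
Eight tails, so the longest non-decreasing subsequence has length 8 (e.g. 2, 4, 7, 12, 12, 29, 31, 41).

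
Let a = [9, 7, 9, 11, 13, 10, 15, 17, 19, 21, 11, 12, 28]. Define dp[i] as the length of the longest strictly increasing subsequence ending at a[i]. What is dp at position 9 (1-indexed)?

7

dp[i] = 1 + max{dp[j] : j<i, a[j]<a[i]} (or 1 if no such j):
i:      1  2  3  4  5  6  7  8  9 10 11 12 13
a[i]:   9  7  9 11 13 10 15 17 19 21 11 12 28
dp:     1  1  2  3  4  3  5  6  7  8  4  5  9
At index 9 the value is 7.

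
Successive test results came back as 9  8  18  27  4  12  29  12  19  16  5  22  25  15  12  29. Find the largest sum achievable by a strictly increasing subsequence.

122

Let S[i] be the best sum of a strictly increasing subsequence ending at i:
i:       1   2   3   4   5   6   7   8   9  10  11  12  13  14  15  16
a[i]:    9   8  18  27   4  12  29  12  19  16   5  22  25  15  12  29
S:       9   8  27  54   4  21  83  21  46  37   9  68  93  36  21 122
Maximum is 122 (e.g. 9 + 18 + 19 + 22 + 25 + 29).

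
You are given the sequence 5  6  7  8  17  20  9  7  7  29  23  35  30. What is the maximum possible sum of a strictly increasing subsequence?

127

Let S[i] be the best sum of a strictly increasing subsequence ending at i:
i:       1   2   3   4   5   6   7   8   9  10  11  12  13
a[i]:    5   6   7   8  17  20   9   7   7  29  23  35  30
S:       5  11  18  26  43  63  35  18  18  92  86 127 122
Maximum is 127 (e.g. 5 + 6 + 7 + 8 + 17 + 20 + 29 + 35).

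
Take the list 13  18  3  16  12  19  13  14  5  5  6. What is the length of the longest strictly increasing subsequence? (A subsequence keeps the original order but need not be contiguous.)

4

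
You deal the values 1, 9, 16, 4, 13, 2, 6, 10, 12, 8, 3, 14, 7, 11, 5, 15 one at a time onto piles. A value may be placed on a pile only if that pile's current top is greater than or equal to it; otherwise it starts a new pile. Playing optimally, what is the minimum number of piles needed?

Place each on the leftmost legal pile:
1 → new pile 1 (tops now [1])
9 → new pile 2 (tops now [1, 9])
16 → new pile 3 (tops now [1, 9, 16])
4 → pile 2 (tops now [1, 4, 16])
13 → pile 3 (tops now [1, 4, 13])
2 → pile 2 (tops now [1, 2, 13])
6 → pile 3 (tops now [1, 2, 6])
10 → new pile 4 (tops now [1, 2, 6, 10])
12 → new pile 5 (tops now [1, 2, 6, 10, 12])
8 → pile 4 (tops now [1, 2, 6, 8, 12])
3 → pile 3 (tops now [1, 2, 3, 8, 12])
14 → new pile 6 (tops now [1, 2, 3, 8, 12, 14])
7 → pile 4 (tops now [1, 2, 3, 7, 12, 14])
11 → pile 5 (tops now [1, 2, 3, 7, 11, 14])
5 → pile 4 (tops now [1, 2, 3, 5, 11, 14])
15 → new pile 7 (tops now [1, 2, 3, 5, 11, 14, 15])
Seven piles.

7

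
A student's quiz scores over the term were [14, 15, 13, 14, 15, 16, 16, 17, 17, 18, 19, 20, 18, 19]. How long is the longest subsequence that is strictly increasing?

8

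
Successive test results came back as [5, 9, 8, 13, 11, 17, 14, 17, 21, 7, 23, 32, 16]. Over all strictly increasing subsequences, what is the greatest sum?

134

Let S[i] be the best sum of a strictly increasing subsequence ending at i:
i:       1   2   3   4   5   6   7   8   9  10  11  12  13
a[i]:    5   9   8  13  11  17  14  17  21   7  23  32  16
S:       5  14  13  27  25  44  41  58  79  12 102 134  57
Maximum is 134 (e.g. 5 + 9 + 13 + 14 + 17 + 21 + 23 + 32).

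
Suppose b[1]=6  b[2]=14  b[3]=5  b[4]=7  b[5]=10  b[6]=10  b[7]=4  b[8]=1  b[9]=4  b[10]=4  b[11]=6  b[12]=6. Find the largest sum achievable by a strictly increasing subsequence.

Let S[i] be the best sum of a strictly increasing subsequence ending at i:
i:      1  2  3  4  5  6  7  8  9 10 11 12
b[i]:   6 14  5  7 10 10  4  1  4  4  6  6
S:      6 20  5 13 23 23  4  1  5  5 11 11
Maximum is 23 (e.g. 6 + 7 + 10).

23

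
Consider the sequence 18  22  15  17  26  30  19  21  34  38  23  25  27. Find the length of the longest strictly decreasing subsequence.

2

Let dp[i] be the longest strictly decreasing subsequence ending at i:
i:      1  2  3  4  5  6  7  8  9 10 11 12 13
a[i]:  18 22 15 17 26 30 19 21 34 38 23 25 27
dp:     1  1  2  2  1  1  2  2  1  1  2  2  2
Maximum is 2.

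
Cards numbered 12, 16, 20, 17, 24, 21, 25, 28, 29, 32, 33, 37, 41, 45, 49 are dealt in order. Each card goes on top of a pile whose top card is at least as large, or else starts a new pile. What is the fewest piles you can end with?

13

The minimum number of non-increasing subsequences covering a sequence equals the length of its longest strictly increasing subsequence.
LIS length is 13 (e.g. 12, 16, 20, 24, 25, 28, 29, 32, 33, 37, 41, 45, 49), so 13 piles are needed.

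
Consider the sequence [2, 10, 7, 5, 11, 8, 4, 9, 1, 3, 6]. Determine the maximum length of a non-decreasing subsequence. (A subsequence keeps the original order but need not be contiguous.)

4

Let dp[i] be the length of the longest such subsequence ending at index i:
i:      1  2  3  4  5  6  7  8  9 10 11
a[i]:   2 10  7  5 11  8  4  9  1  3  6
dp:     1  2  2  2  3  3  2  4  1  2  3
Maximum dp value is 4.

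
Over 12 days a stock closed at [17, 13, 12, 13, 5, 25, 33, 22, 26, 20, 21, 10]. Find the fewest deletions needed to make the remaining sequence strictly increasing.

8

Fewest deletions = n − (longest strictly increasing subsequence).
i:      1  2  3  4  5  6  7  8  9 10 11 12
a[i]:  17 13 12 13  5 25 33 22 26 20 21 10
dp:     1  1  1  2  1  3  4  3  4  3  4  2
max dp = 4, so deletions = 12 − 4 = 8.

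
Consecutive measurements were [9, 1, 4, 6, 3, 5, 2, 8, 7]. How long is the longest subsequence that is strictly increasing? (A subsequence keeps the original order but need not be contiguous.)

4

Let dp[i] be the length of the longest such subsequence ending at index i:
i:     1 2 3 4 5 6 7 8 9
a[i]:  9 1 4 6 3 5 2 8 7
dp:    1 1 2 3 2 3 2 4 4
Maximum dp value is 4.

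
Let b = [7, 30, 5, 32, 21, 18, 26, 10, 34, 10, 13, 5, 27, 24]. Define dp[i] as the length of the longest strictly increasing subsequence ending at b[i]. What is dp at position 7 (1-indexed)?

dp[i] = 1 + max{dp[j] : j<i, b[j]<b[i]} (or 1 if no such j):
i:      1  2  3  4  5  6  7  8  9 10 11 12 13 14
b[i]:   7 30  5 32 21 18 26 10 34 10 13  5 27 24
dp:     1  2  1  3  2  2  3  2  4  2  3  1  4  4
At index 7 the value is 3.

3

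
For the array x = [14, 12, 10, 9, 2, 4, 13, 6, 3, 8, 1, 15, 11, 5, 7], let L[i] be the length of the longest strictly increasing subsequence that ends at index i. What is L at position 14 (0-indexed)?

4

dp[i] = 1 + max{dp[j] : j<i, x[j]<x[i]} (or 1 if no such j):
i:      0  1  2  3  4  5  6  7  8  9 10 11 12 13 14
x[i]:  14 12 10  9  2  4 13  6  3  8  1 15 11  5  7
dp:     1  1  1  1  1  2  3  3  2  4  1  5  5  3  4
At index 14 the value is 4.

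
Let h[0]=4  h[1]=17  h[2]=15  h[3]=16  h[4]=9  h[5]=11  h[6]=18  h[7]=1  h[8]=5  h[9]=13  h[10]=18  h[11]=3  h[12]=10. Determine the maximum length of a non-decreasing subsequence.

5

Let dp[i] be the length of the longest such subsequence ending at index i:
i:      0  1  2  3  4  5  6  7  8  9 10 11 12
h[i]:   4 17 15 16  9 11 18  1  5 13 18  3 10
dp:     1  2  2  3  2  3  4  1  2  4  5  2  3
Maximum dp value is 5.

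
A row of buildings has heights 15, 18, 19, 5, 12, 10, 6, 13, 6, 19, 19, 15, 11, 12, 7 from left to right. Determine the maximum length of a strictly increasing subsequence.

4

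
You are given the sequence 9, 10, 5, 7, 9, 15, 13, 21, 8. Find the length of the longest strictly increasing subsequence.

Let dp[i] be the length of the longest such subsequence ending at index i:
i:      1  2  3  4  5  6  7  8  9
a[i]:   9 10  5  7  9 15 13 21  8
dp:     1  2  1  2  3  4  4  5  3
Maximum dp value is 5.

5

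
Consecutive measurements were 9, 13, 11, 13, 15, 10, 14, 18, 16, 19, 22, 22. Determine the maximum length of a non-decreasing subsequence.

8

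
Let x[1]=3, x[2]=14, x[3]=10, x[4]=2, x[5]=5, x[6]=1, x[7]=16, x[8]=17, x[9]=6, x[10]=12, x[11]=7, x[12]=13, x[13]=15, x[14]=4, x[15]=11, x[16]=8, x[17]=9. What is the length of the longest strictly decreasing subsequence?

Negate each value so 'decreasing' becomes 'increasing', then run patience tails on the negated sequence:
-3 → extends → [-3]
-14 → replaces -3 → [-14]
-10 → extends → [-14, -10]
-2 → extends → [-14, -10, -2]
-5 → replaces -2 → [-14, -10, -5]
-1 → extends → [-14, -10, -5, -1]
-16 → replaces -14 → [-16, -10, -5, -1]
-17 → replaces -16 → [-17, -10, -5, -1]
-6 → replaces -5 → [-17, -10, -6, -1]
-12 → replaces -10 → [-17, -12, -6, -1]
-7 → replaces -6 → [-17, -12, -7, -1]
-13 → replaces -12 → [-17, -13, -7, -1]
-15 → replaces -13 → [-17, -15, -7, -1]
-4 → replaces -1 → [-17, -15, -7, -4]
-11 → replaces -7 → [-17, -15, -11, -4]
-8 → replaces -4 → [-17, -15, -11, -8]
-9 → replaces -8 → [-17, -15, -11, -9]
Four tails, so the longest strictly decreasing subsequence of the original has length 4.

4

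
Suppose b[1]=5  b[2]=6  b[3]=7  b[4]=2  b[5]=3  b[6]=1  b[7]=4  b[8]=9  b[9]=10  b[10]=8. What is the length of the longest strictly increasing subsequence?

5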